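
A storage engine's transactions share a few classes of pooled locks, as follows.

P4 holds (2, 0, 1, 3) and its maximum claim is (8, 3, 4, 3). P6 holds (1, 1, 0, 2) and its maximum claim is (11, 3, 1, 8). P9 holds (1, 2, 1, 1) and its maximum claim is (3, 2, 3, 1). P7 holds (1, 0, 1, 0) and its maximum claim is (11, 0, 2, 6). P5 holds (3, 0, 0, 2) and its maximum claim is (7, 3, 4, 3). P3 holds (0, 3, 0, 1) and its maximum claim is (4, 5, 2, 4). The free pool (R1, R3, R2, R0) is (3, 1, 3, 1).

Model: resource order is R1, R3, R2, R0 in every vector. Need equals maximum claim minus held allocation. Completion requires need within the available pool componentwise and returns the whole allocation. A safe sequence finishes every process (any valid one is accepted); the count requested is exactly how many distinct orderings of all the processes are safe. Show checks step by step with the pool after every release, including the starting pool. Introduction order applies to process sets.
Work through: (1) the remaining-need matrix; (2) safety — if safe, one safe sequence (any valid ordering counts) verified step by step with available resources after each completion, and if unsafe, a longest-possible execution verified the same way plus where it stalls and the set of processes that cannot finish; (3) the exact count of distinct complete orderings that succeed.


(1) Need matrix, components ordered R1, R3, R2, R0:
  P4: (6, 3, 3, 0)
  P6: (10, 2, 1, 6)
  P9: (2, 0, 2, 0)
  P7: (10, 0, 1, 6)
  P5: (4, 3, 4, 1)
  P3: (4, 2, 2, 3)
(2) The state is UNSAFE.
Key observation: the pool after P9, P5, P4, P3 is (9, 6, 5, 8); every surviving request exceeds it in R1, so progress ends there.
A maximal execution: P9, P5, P4, P3 — then nothing else fits. Check, step by step:
  pool = (3, 1, 3, 1)
  P9: need (2, 0, 2, 0) fits (3, 1, 3, 1); releases (1, 2, 1, 1), pool now (4, 3, 4, 2)
  P5: need (4, 3, 4, 1) fits (4, 3, 4, 2); releases (3, 0, 0, 2), pool now (7, 3, 4, 4)
  P4: need (6, 3, 3, 0) fits (7, 3, 4, 4); releases (2, 0, 1, 3), pool now (9, 3, 5, 7)
  P3: need (4, 2, 2, 3) fits (9, 3, 5, 7); releases (0, 3, 0, 1), pool now (9, 6, 5, 8)
  P6 still needs (10, 2, 1, 6) but only (9, 6, 5, 8) is free — short on R1
  P7 still needs (10, 0, 1, 6) but only (9, 6, 5, 8) is free — short on R1
Never able to finish: P6 and P7.
(3) The exact count: 0 of the possible complete orderings are safe sequences.


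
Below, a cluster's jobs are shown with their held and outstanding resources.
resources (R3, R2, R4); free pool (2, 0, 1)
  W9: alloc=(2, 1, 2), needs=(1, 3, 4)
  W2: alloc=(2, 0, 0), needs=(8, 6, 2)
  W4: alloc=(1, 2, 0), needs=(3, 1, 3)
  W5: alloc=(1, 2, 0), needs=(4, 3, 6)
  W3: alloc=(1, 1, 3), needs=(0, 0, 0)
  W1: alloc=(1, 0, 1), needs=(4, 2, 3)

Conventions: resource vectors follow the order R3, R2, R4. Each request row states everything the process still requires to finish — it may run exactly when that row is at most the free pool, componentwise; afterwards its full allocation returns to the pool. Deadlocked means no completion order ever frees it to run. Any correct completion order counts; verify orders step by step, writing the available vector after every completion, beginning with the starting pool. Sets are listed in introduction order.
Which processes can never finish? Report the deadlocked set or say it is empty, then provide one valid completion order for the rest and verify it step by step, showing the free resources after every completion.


Nothing here is deadlocked.
Key observation: W3 can run right away; the returned allocation unlocks the remaining processes in turn.
A valid finishing order for the others: W3, W4, W9, W1, W5, W2. Check, step by step:
  pool = (2, 0, 1)
  W3 needs (0, 0, 0) <= (2, 0, 1) -> finishes; pool += (1, 1, 3) = (3, 1, 4)
  W4 needs (3, 1, 3) <= (3, 1, 4) -> finishes; pool += (1, 2, 0) = (4, 3, 4)
  W9 needs (1, 3, 4) <= (4, 3, 4) -> finishes; pool += (2, 1, 2) = (6, 4, 6)
  W1 needs (4, 2, 3) <= (6, 4, 6) -> finishes; pool += (1, 0, 1) = (7, 4, 7)
  W5 needs (4, 3, 6) <= (7, 4, 7) -> finishes; pool += (1, 2, 0) = (8, 6, 7)
  W2 needs (8, 6, 2) <= (8, 6, 7) -> finishes; pool += (2, 0, 0) = (10, 6, 7)


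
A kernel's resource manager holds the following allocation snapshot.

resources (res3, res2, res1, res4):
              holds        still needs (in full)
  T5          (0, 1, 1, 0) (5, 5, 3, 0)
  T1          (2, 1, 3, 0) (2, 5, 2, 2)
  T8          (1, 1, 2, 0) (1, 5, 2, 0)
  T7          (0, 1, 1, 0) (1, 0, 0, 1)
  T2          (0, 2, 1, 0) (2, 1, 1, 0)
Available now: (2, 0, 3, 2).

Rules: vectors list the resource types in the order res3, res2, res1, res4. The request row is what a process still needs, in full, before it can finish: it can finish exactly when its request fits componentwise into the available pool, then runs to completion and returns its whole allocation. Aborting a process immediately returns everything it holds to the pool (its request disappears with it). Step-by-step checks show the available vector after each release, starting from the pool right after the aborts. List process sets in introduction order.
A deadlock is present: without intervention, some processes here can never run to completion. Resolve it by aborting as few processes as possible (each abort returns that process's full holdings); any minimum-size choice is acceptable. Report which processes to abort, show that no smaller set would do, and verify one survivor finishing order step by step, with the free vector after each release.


The answer: abort T5 and T1.
Key observation: T8 could never have finished before the abort; with (2, 2, 4, 0) returned by T5 and T1, it fits at step 3.
No one abort is enough; case by case: T5 alone leaves T1 blocked (short on res2); T1 alone leaves T5 blocked (short on res3 and res2); T8 alone leaves T5 blocked (short on res3 and res2); T7 alone leaves T5 blocked (short on res3 and res2); T2 alone leaves T5 blocked (short on res3 and res2).
The survivors complete as T2, T7, T8. Check, step by step (starting from the post-abort pool):
  pool = (4, 2, 7, 2)
  T2 needs (2, 1, 1, 0) <= (4, 2, 7, 2) -> finishes; pool += (0, 2, 1, 0) = (4, 4, 8, 2)
  T7 needs (1, 0, 0, 1) <= (4, 4, 8, 2) -> finishes; pool += (0, 1, 1, 0) = (4, 5, 9, 2)
  T8 needs (1, 5, 2, 0) <= (4, 5, 9, 2) -> finishes; pool += (1, 1, 2, 0) = (5, 6, 11, 2)


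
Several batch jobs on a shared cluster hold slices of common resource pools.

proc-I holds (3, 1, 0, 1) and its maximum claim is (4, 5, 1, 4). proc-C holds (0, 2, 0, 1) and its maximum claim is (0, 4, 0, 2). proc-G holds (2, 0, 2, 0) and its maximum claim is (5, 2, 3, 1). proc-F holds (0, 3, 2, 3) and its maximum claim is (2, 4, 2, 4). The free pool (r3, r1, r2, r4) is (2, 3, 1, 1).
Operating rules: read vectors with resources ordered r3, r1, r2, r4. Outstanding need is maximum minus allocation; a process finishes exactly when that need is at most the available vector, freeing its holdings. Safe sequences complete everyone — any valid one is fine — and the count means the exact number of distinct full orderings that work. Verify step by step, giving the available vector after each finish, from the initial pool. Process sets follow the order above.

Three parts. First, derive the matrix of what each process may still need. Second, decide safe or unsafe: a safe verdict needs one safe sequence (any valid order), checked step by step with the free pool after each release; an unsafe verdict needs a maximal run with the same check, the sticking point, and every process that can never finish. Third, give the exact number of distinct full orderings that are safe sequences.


(1) Outstanding need per process (order r3, r1, r2, r4):
  proc-I: (1, 4, 1, 3)
  proc-C: (0, 2, 0, 1)
  proc-G: (3, 2, 1, 1)
  proc-F: (2, 1, 0, 1)
(2) SAFE — a valid safe sequence is proc-C, proc-F, proc-I, proc-G.
Key observation: the first exact fit in this order is proc-C — it needs (0, 2, 0, 1) with (2, 3, 1, 1) free, meeting a requested resource to the last unit.
Verifying each step:
  pool = (2, 3, 1, 1)
  run proc-C (needs (0, 2, 0, 1), free (2, 3, 1, 1)); after release of (0, 2, 0, 1) the pool is (2, 5, 1, 2)
  run proc-F (needs (2, 1, 0, 1), free (2, 5, 1, 2)); after release of (0, 3, 2, 3) the pool is (2, 8, 3, 5)
  run proc-I (needs (1, 4, 1, 3), free (2, 8, 3, 5)); after release of (3, 1, 0, 1) the pool is (5, 9, 3, 6)
  run proc-G (needs (3, 2, 1, 1), free (5, 9, 3, 6)); after release of (2, 0, 2, 0) the pool is (7, 9, 5, 6)
(3) Exactly 4 of the possible complete orderings are safe sequences.


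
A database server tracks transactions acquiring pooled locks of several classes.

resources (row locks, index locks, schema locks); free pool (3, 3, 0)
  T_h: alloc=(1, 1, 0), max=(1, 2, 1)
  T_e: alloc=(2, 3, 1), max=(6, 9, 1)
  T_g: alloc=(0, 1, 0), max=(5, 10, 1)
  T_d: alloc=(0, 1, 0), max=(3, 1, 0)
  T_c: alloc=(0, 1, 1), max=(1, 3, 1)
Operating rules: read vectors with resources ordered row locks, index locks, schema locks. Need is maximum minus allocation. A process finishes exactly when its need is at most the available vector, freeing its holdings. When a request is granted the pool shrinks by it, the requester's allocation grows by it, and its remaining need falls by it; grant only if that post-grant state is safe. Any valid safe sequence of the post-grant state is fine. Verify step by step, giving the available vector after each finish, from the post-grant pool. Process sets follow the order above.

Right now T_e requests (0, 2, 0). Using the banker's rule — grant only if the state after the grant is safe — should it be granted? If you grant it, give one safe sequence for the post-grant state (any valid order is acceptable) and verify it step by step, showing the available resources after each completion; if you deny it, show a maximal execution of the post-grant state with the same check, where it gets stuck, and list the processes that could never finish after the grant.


GRANT. The post-grant state is safe; one safe sequence: T_d, T_c, T_h, T_e, T_g.
Key observation: (3, 1, 0) free after granting still covers T_d first, and each release covers the next.
Check on the post-grant state, step by step:
  pool = (3, 1, 0)
  run T_d (needs (3, 0, 0), free (3, 1, 0)); after release of (0, 1, 0) the pool is (3, 2, 0)
  run T_c (needs (1, 2, 0), free (3, 2, 0)); after release of (0, 1, 1) the pool is (3, 3, 1)
  run T_h (needs (0, 1, 1), free (3, 3, 1)); after release of (1, 1, 0) the pool is (4, 4, 1)
  run T_e (needs (4, 4, 0), free (4, 4, 1)); after release of (2, 5, 1) the pool is (6, 9, 2)
  run T_g (needs (5, 9, 1), free (6, 9, 2)); after release of (0, 1, 0) the pool is (6, 10, 2)


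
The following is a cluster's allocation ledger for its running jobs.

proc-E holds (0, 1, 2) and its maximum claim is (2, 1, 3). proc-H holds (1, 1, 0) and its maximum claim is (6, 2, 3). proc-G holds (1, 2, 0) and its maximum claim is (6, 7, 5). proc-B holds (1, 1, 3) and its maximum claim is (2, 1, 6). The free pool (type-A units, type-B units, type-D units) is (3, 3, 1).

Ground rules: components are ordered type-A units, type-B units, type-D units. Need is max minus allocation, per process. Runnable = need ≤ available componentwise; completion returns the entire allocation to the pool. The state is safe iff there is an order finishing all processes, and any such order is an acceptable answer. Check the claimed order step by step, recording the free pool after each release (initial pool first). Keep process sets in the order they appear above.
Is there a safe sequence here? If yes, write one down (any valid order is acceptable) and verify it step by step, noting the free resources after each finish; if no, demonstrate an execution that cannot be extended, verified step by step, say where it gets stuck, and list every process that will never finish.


The state is UNSAFE.
Key observation: type-A units is the bottleneck — with proc-E, proc-B done the pool holds (4, 5, 6), short of every remaining need.
Going as far as possible: proc-E, proc-B; after that, nothing fits. Verifying each step:
  pool = (3, 3, 1)
  proc-E: need (2, 0, 1) fits (3, 3, 1); releases (0, 1, 2), pool now (3, 4, 3)
  proc-B: need (1, 0, 3) fits (3, 4, 3); releases (1, 1, 3), pool now (4, 5, 6)
  proc-H still needs (5, 1, 3) but only (4, 5, 6) is free — short on type-A units
  proc-G still needs (5, 5, 5) but only (4, 5, 6) is free — short on type-A units
Permanently blocked: proc-H and proc-G.


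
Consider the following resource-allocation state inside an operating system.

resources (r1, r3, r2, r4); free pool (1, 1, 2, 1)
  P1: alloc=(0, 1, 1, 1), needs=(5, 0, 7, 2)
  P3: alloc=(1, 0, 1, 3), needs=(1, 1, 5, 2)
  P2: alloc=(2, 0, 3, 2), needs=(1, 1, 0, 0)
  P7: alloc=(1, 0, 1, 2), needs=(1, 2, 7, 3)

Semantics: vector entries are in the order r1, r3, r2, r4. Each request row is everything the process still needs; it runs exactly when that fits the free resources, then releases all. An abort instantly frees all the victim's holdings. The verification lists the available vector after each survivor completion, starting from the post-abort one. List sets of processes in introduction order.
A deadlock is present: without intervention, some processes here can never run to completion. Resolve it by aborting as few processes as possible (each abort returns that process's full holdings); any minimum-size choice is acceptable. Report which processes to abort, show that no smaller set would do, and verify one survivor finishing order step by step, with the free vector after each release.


Abort P1.
Key observation: before aborting P1, P7 was permanently blocked — no order could ever run it; afterwards it completes at step 3.
Why nothing smaller works: aborting no one leaves the state deadlocked as given.
The survivors complete as P2, P3, P7. Step-by-step check (starting from the post-abort pool):
  pool = (1, 2, 3, 2)
  P2: need (1, 1, 0, 0) fits (1, 2, 3, 2); releases (2, 0, 3, 2), pool now (3, 2, 6, 4)
  P3: need (1, 1, 5, 2) fits (3, 2, 6, 4); releases (1, 0, 1, 3), pool now (4, 2, 7, 7)
  P7: need (1, 2, 7, 3) fits (4, 2, 7, 7); releases (1, 0, 1, 2), pool now (5, 2, 8, 9)


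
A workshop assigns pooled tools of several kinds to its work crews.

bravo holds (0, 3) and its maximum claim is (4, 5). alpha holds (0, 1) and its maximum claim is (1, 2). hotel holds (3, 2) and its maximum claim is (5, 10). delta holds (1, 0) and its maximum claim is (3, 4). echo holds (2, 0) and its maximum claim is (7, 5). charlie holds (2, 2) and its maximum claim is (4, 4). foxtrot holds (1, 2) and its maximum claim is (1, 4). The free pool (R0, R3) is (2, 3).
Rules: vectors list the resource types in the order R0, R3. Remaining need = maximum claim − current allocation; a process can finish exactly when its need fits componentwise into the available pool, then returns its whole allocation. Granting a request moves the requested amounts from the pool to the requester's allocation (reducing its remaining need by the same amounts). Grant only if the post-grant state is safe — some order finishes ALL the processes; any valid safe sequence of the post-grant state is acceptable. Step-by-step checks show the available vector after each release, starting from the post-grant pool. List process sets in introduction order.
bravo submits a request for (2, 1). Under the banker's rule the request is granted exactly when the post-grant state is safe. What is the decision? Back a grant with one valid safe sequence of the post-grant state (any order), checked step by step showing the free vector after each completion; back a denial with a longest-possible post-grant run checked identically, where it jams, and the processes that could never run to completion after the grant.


DENY: after the grant no complete ordering would exist.
Key observation: the pool after foxtrot, alpha is (1, 5); every surviving request exceeds it in R0, so progress ends there.
On the post-grant state, foxtrot, alpha is a maximal run — nothing extends it. Verifying each step:
  pool = (0, 2)
  run foxtrot (needs (0, 2), free (0, 2)); after release of (1, 2) the pool is (1, 4)
  run alpha (needs (1, 1), free (1, 4)); after release of (0, 1) the pool is (1, 5)
  blocked: bravo wants (2, 1), pool (1, 5) — not enough R0
  blocked: hotel wants (2, 8), pool (1, 5) — not enough R0 and R3
  blocked: delta wants (2, 4), pool (1, 5) — not enough R0
  blocked: echo wants (5, 5), pool (1, 5) — not enough R0
  blocked: charlie wants (2, 2), pool (1, 5) — not enough R0
Post-grant, the permanently blocked set is bravo, hotel, delta, echo and charlie.


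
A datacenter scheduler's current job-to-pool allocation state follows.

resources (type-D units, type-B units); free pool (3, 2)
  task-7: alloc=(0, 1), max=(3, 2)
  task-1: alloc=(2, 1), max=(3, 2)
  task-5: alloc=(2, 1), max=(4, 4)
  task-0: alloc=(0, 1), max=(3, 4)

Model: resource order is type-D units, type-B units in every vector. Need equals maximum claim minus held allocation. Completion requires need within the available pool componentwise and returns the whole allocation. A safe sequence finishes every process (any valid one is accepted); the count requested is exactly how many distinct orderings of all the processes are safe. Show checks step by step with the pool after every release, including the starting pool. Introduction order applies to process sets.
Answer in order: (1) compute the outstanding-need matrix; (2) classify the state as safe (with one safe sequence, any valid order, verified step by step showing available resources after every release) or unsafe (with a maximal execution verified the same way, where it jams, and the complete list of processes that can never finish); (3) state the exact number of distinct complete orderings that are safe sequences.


(1) Need matrix, components ordered type-D units, type-B units:
  task-7: (3, 1)
  task-1: (1, 1)
  task-5: (2, 3)
  task-0: (3, 3)
(2) SAFE, for example via the order task-1, task-0, task-5, task-7.
Key observation: the order's first zero-slack moment is task-0 ((3, 3) needed, (5, 3) free — a requested resource with nothing to spare).
Check, step by step:
  pool = (3, 2)
  run task-1 (needs (1, 1), free (3, 2)); after release of (2, 1) the pool is (5, 3)
  run task-0 (needs (3, 3), free (5, 3)); after release of (0, 1) the pool is (5, 4)
  run task-5 (needs (2, 3), free (5, 4)); after release of (2, 1) the pool is (7, 5)
  run task-7 (needs (3, 1), free (7, 5)); after release of (0, 1) the pool is (7, 6)
(3) Exactly 12 of the possible complete orderings are safe sequences.


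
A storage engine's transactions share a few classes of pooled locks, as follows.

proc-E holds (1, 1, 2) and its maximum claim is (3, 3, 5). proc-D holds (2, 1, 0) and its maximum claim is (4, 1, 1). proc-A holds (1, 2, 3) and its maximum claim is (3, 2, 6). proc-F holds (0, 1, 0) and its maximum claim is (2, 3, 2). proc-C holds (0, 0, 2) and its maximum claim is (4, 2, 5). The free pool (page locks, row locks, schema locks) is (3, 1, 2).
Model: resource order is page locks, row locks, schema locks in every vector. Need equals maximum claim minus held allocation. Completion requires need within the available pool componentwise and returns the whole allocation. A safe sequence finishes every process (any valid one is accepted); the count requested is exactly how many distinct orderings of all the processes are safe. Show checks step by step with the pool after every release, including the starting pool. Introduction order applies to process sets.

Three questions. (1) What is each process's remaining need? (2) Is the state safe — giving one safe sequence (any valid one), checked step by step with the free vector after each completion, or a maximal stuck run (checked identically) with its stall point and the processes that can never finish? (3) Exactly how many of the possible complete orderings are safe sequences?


(1) Outstanding need per process (order page locks, row locks, schema locks):
  proc-E: (2, 2, 3)
  proc-D: (2, 0, 1)
  proc-A: (2, 0, 3)
  proc-F: (2, 2, 2)
  proc-C: (4, 2, 3)
(2) UNSAFE.
Key observation: the wall is schema locks: completing proc-D, proc-F brings the pool only to (5, 3, 2), and all the rest need more.
Going as far as possible: proc-D, proc-F; after that, nothing fits. Check, step by step:
  pool = (3, 1, 2)
  proc-D needs (2, 0, 1) <= (3, 1, 2) -> finishes; pool += (2, 1, 0) = (5, 2, 2)
  proc-F needs (2, 2, 2) <= (5, 2, 2) -> finishes; pool += (0, 1, 0) = (5, 3, 2)
  proc-E cannot run: need (2, 2, 3) vs free (5, 3, 2) (insufficient schema locks)
  proc-A cannot run: need (2, 0, 3) vs free (5, 3, 2) (insufficient schema locks)
  proc-C cannot run: need (4, 2, 3) vs free (5, 3, 2) (insufficient schema locks)
Processes that can never finish: proc-E, proc-A and proc-C.
(3) Precisely 0 of the possible complete orderings are safe sequences.


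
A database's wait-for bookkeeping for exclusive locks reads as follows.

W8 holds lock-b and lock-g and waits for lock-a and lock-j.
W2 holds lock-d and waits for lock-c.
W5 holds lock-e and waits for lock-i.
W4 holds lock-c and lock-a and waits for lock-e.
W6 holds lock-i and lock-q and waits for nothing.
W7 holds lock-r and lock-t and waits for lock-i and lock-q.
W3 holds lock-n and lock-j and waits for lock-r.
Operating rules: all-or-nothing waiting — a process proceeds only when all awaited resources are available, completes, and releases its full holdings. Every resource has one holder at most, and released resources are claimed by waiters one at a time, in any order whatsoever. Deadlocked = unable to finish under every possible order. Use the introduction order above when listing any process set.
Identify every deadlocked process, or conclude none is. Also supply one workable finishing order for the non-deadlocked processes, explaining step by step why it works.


No process is deadlocked.
Key observation: every chain of waits terminates; starting from the processes that wait on nothing, all the rest unlock in turn.
One completion order for the rest: W6, W5, W7, W4, W3, W8, W2.
Verifying each step:
  W6 waits on nothing -> runs at once and releases lock-i and lock-q
  W5: everything it awaited (lock-i) is free; runs, freeing lock-e
  W7: everything it awaited (lock-i and lock-q) is free; runs, freeing lock-r and lock-t
  W4: everything it awaited (lock-e) is free; runs, freeing lock-c and lock-a
  W3: everything it awaited (lock-r) is free; runs, freeing lock-n and lock-j
  W8: everything it awaited (lock-a and lock-j) is free; runs, freeing lock-b and lock-g
  W2: everything it awaited (lock-c) is free; runs, freeing lock-d


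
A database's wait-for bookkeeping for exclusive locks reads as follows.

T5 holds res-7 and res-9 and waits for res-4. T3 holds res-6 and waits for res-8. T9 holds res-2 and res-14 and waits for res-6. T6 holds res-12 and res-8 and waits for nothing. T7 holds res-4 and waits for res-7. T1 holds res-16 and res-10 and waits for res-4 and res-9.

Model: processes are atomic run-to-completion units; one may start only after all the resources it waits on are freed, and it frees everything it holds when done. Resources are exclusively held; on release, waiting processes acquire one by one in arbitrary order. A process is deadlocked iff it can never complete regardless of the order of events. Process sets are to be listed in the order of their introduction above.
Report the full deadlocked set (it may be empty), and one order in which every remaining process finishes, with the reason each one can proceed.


Deadlocked set: T5, T7 and T1.
Key observation: along T5 -> T7 -> T5, each member waits on what the next one holds — a deadlock; T1 waits into the deadlock from upstream.
One completion order for the rest: T6, T3, T9.
Verifying each step:
  run T6 (it waits on nothing); releases res-12 and res-8
  T3 waits on res-8 — all released -> runs and releases res-6
  T9 waits on res-6 — all released -> runs and releases res-2 and res-14


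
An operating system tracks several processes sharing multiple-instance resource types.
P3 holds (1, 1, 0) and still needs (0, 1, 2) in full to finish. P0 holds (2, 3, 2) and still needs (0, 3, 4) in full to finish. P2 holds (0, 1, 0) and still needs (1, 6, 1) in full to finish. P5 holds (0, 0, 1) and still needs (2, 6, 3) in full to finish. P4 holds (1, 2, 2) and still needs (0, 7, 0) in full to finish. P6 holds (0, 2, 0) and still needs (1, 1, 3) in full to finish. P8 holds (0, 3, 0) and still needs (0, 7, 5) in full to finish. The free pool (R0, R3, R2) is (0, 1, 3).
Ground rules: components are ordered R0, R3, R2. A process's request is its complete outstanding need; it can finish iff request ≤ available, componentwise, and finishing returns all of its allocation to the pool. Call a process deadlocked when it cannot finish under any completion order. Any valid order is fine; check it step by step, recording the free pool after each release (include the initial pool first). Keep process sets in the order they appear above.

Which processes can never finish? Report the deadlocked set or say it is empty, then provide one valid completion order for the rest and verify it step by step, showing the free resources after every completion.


Deadlocked: P0, P2, P5, P4 and P8.
Key observation: after P3, P6 the pool peaks at (1, 4, 3), and each blocked process is short somewhere: P0 on R2; P2 on R3; P5 on R0, R3; P4 on R3; P8 on R3, R2.
One completion order for the rest: P3, P6. Verifying each step:
  pool = (0, 1, 3)
  P3: need (0, 1, 2) fits (0, 1, 3); releases (1, 1, 0), pool now (1, 2, 3)
  P6: need (1, 1, 3) fits (1, 2, 3); releases (0, 2, 0), pool now (1, 4, 3)
None of the blocked processes ever fits:
  P0 cannot run: need (0, 3, 4) vs free (1, 4, 3) (insufficient R2)
  P2 cannot run: need (1, 6, 1) vs free (1, 4, 3) (insufficient R3)
  P5 cannot run: need (2, 6, 3) vs free (1, 4, 3) (insufficient R0 and R3)
  P4 cannot run: need (0, 7, 0) vs free (1, 4, 3) (insufficient R3)
  P8 cannot run: need (0, 7, 5) vs free (1, 4, 3) (insufficient R3 and R2)


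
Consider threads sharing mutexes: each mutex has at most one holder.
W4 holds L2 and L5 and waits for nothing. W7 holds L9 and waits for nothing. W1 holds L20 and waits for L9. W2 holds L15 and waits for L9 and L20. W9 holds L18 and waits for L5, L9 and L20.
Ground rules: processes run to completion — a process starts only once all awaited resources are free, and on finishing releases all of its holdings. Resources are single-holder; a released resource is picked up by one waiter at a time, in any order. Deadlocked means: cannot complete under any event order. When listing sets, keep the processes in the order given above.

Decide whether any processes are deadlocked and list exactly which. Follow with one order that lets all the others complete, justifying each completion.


The deadlocked set is empty.
Key observation: the wait relation is loop-free; peeling off processes with no waits unwinds the whole state.
A valid finishing order for the others: W7, W1, W4, W9, W2.
Walking it through:
  W7 waits on nothing -> runs at once and releases L9
  run W1 (all its waits — L9 — are resolved); releases L20
  W4 waits on nothing -> runs at once and releases L2 and L5
  run W9 (all its waits — L5, L9 and L20 — are resolved); releases L18
  run W2 (all its waits — L9 and L20 — are resolved); releases L15


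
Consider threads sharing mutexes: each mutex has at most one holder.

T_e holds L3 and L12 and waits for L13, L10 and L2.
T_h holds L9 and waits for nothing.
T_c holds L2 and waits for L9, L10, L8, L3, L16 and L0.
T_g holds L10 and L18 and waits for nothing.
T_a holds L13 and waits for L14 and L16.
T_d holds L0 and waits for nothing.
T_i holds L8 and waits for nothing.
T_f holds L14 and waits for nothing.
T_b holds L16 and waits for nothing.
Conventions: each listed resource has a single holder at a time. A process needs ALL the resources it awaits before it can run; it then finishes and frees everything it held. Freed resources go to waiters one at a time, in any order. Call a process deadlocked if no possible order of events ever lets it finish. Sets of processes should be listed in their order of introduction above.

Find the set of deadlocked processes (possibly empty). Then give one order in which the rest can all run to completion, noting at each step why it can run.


The deadlocked set is T_e and T_c.
Key observation: the cycle T_e -> T_c -> T_e can never break — each member waits on the next; no other process is dragged down with it.
The rest can finish in the order T_d, T_b, T_f, T_a, T_i, T_g, T_h.
Verifying each step:
  T_d waits on nothing -> runs at once and releases L0
  T_b waits on nothing -> runs at once and releases L16
  T_f waits on nothing -> runs at once and releases L14
  T_a: everything it awaited (L14 and L16) is free; runs, freeing L13
  T_i waits on nothing -> runs at once and releases L8
  T_g waits on nothing -> runs at once and releases L10 and L18
  T_h waits on nothing -> runs at once and releases L9


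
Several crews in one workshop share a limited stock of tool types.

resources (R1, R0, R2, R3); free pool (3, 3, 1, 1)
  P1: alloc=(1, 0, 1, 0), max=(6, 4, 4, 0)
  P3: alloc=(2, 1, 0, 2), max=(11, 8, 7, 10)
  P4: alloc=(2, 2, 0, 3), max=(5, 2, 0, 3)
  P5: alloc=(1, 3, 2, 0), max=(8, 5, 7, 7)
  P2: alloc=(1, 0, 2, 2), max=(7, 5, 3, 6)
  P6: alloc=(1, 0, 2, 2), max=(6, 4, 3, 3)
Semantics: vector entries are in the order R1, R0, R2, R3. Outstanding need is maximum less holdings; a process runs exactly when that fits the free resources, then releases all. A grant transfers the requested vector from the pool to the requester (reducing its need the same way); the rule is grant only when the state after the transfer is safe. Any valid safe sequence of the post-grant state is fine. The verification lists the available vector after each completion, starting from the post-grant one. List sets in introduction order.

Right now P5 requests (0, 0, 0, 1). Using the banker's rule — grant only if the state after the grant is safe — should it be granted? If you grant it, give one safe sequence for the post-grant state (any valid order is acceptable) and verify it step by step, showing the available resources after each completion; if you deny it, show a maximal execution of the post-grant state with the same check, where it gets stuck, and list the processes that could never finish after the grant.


GRANT — the state after the grant stays safe, e.g. via P4, P6, P2, P5, P1, P3.
Key observation: the transfer keeps a workable pool ((3, 3, 1, 0)); P4 starts the safe sequence.
Verifying the post-grant state step by step:
  pool = (3, 3, 1, 0)
  run P4 (needs (3, 0, 0, 0), free (3, 3, 1, 0)); after release of (2, 2, 0, 3) the pool is (5, 5, 1, 3)
  run P6 (needs (5, 4, 1, 1), free (5, 5, 1, 3)); after release of (1, 0, 2, 2) the pool is (6, 5, 3, 5)
  run P2 (needs (6, 5, 1, 4), free (6, 5, 3, 5)); after release of (1, 0, 2, 2) the pool is (7, 5, 5, 7)
  run P5 (needs (7, 2, 5, 6), free (7, 5, 5, 7)); after release of (1, 3, 2, 1) the pool is (8, 8, 7, 8)
  run P1 (needs (5, 4, 3, 0), free (8, 8, 7, 8)); after release of (1, 0, 1, 0) the pool is (9, 8, 8, 8)
  run P3 (needs (9, 7, 7, 8), free (9, 8, 8, 8)); after release of (2, 1, 0, 2) the pool is (11, 9, 8, 10)


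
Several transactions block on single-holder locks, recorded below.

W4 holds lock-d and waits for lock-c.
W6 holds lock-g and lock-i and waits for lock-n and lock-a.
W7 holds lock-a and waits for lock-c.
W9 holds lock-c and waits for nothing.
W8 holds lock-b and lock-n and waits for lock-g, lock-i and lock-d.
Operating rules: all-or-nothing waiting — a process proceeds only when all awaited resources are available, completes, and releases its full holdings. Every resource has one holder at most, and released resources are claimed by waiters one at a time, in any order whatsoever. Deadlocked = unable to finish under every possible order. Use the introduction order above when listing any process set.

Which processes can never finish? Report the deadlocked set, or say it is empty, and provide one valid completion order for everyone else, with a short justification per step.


Deadlocked set: W6 and W8.
Key observation: W6 -> W8 -> W6 is a circular wait — nothing in it can go first; no other process is dragged down with it.
The rest can finish in the order W9, W7, W4.
Walking it through:
  run W9 (it waits on nothing); releases lock-c
  W7 waits on lock-c — all released -> runs and releases lock-a
  W4 waits on lock-c — all released -> runs and releases lock-d


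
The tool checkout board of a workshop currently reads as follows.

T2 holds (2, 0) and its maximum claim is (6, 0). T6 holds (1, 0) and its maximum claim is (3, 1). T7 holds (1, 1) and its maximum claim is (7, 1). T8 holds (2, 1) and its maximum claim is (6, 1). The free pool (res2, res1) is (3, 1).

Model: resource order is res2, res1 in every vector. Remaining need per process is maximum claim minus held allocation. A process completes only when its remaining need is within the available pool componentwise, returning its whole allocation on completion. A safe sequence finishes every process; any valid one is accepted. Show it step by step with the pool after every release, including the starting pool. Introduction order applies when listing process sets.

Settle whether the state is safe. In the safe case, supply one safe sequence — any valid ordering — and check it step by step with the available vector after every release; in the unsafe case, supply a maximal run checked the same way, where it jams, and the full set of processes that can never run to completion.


SAFE. One safe sequence: T6, T8, T2, T7.
Key observation: at T6 the run first touches a limit — (2, 1) against (3, 1), exact on a resource it actually requests.
Verifying each step:
  pool = (3, 1)
  T6 needs (2, 1) <= (3, 1) -> finishes; pool += (1, 0) = (4, 1)
  T8 needs (4, 0) <= (4, 1) -> finishes; pool += (2, 1) = (6, 2)
  T2 needs (4, 0) <= (6, 2) -> finishes; pool += (2, 0) = (8, 2)
  T7 needs (6, 0) <= (8, 2) -> finishes; pool += (1, 1) = (9, 3)


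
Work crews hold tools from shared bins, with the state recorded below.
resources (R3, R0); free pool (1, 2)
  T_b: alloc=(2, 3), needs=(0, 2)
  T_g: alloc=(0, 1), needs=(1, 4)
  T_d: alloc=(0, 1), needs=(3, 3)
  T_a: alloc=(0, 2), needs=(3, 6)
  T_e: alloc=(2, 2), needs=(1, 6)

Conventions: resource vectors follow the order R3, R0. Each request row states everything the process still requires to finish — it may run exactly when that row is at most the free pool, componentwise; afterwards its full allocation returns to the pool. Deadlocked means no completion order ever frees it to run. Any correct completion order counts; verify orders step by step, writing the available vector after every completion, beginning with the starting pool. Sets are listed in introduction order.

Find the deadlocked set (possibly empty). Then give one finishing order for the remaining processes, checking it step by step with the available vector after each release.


Nothing here is deadlocked.
Key observation: no deadlock: T_b fits now, and the freed resources carry the rest through.
A valid finishing order for the others: T_b, T_d, T_e, T_a, T_g. Verifying each step:
  pool = (1, 2)
  T_b needs (0, 2) <= (1, 2) -> finishes; pool += (2, 3) = (3, 5)
  T_d needs (3, 3) <= (3, 5) -> finishes; pool += (0, 1) = (3, 6)
  T_e needs (1, 6) <= (3, 6) -> finishes; pool += (2, 2) = (5, 8)
  T_a needs (3, 6) <= (5, 8) -> finishes; pool += (0, 2) = (5, 10)
  T_g needs (1, 4) <= (5, 10) -> finishes; pool += (0, 1) = (5, 11)


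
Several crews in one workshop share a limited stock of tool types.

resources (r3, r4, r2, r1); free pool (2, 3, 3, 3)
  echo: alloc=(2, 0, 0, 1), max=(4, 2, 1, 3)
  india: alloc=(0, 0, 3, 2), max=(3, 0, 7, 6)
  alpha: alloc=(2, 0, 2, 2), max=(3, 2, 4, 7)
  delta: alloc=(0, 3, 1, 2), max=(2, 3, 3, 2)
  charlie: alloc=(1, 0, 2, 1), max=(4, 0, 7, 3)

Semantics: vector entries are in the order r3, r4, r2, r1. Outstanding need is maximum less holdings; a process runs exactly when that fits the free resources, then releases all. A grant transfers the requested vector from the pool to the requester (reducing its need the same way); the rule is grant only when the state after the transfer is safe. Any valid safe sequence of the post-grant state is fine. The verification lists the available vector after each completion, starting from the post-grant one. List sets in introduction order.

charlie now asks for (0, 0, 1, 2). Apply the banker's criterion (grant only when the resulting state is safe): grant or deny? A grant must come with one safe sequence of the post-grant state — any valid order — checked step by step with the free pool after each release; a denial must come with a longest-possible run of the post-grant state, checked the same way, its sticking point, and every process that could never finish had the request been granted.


DENY — the pretend-granted state is unsafe.
Key observation: after delta, echo the pool peaks at (4, 6, 3, 4), and each blocked process is short somewhere: india on r2; alpha on r1; charlie on r2.
On the post-grant state, delta, echo is a maximal run — nothing extends it. Step-by-step check:
  pool = (2, 3, 2, 1)
  delta: need (2, 0, 2, 0) fits (2, 3, 2, 1); releases (0, 3, 1, 2), pool now (2, 6, 3, 3)
  echo: need (2, 2, 1, 2) fits (2, 6, 3, 3); releases (2, 0, 0, 1), pool now (4, 6, 3, 4)
  india still needs (3, 0, 4, 4) but only (4, 6, 3, 4) is free — short on r2
  alpha still needs (1, 2, 2, 5) but only (4, 6, 3, 4) is free — short on r1
  charlie still needs (3, 0, 4, 0) but only (4, 6, 3, 4) is free — short on r2
Processes that could never finish after the grant: india, alpha and charlie.


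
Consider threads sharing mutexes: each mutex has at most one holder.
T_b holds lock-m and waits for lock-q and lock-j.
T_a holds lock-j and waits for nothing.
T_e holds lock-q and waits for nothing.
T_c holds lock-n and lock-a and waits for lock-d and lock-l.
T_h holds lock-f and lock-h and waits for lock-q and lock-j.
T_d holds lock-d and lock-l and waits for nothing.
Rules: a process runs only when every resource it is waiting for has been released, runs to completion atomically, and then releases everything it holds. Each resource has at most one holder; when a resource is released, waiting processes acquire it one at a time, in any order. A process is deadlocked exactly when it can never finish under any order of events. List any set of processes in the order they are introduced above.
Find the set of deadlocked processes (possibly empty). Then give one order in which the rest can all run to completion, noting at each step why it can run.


The deadlocked set is empty.
Key observation: the wait graph is acyclic; completion cascades from the unblocked processes through everyone else.
A valid finishing order for the others: T_d, T_e, T_a, T_c, T_h, T_b.
Walking it through:
  T_d waits on nothing -> runs at once and releases lock-d and lock-l
  T_e waits on nothing -> runs at once and releases lock-q
  T_a waits on nothing -> runs at once and releases lock-j
  T_c: everything it awaited (lock-d and lock-l) is free; runs, freeing lock-n and lock-a
  T_h: everything it awaited (lock-q and lock-j) is free; runs, freeing lock-f and lock-h
  T_b: everything it awaited (lock-q and lock-j) is free; runs, freeing lock-m


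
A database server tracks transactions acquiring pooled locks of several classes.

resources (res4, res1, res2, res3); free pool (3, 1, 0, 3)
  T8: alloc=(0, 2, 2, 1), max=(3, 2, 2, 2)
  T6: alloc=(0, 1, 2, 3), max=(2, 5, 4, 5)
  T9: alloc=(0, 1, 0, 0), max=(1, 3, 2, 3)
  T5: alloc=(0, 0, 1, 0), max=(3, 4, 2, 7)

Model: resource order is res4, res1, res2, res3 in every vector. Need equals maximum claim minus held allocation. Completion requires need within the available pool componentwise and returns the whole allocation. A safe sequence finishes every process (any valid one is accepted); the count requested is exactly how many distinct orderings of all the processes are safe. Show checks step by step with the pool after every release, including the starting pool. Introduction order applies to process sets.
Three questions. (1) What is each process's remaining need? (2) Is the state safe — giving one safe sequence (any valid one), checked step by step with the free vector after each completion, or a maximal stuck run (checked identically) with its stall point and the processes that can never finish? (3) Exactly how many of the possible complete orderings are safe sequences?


(1) Outstanding need per process (order res4, res1, res2, res3):
  T8: (3, 0, 0, 1)
  T6: (2, 4, 2, 2)
  T9: (1, 2, 2, 3)
  T5: (3, 4, 1, 7)
(2) SAFE — a valid safe sequence is T8, T9, T6, T5.
Key observation: T8 marks the first exact bind of the order: its need (3, 0, 0, 1) fits the free (3, 1, 0, 3) with zero slack on a requested resource.
Check, step by step:
  pool = (3, 1, 0, 3)
  T8 needs (3, 0, 0, 1) <= (3, 1, 0, 3) -> finishes; pool += (0, 2, 2, 1) = (3, 3, 2, 4)
  T9 needs (1, 2, 2, 3) <= (3, 3, 2, 4) -> finishes; pool += (0, 1, 0, 0) = (3, 4, 2, 4)
  T6 needs (2, 4, 2, 2) <= (3, 4, 2, 4) -> finishes; pool += (0, 1, 2, 3) = (3, 5, 4, 7)
  T5 needs (3, 4, 1, 7) <= (3, 5, 4, 7) -> finishes; pool += (0, 0, 1, 0) = (3, 5, 5, 7)
(3) The exact count: 1 of the possible complete orderings is a safe sequence.
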